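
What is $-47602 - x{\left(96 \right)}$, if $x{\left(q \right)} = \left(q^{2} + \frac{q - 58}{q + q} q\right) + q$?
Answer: $-56933$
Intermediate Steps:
$x{\left(q \right)} = -29 + q^{2} + \frac{3 q}{2}$ ($x{\left(q \right)} = \left(q^{2} + \frac{-58 + q}{2 q} q\right) + q = \left(q^{2} + \left(-29 + \frac{q}{2}\right)\right) + q = \left(-29 + q^{2} + \frac{q}{2}\right) + q = -29 + q^{2} + \frac{3 q}{2}$)
$-47602 - x{\left(96 \right)} = -47602 - \left(-29 + 96^{2} + \frac{3}{2} \cdot 96\right) = -47602 - \left(-29 + 9216 + 144\right) = -47602 - 9331 = -56933$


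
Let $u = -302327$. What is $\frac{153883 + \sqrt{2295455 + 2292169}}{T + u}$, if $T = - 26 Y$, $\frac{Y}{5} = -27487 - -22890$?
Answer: $\frac{153883}{295283} + \frac{6 \sqrt{127434}}{295283} \approx 0.52839$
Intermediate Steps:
$Y = -22985$ ($Y = 5 \left(-27487 - -22890\right) = 5 \left(-27487 + 22890\right) = 5 \left(-4597\right) = -22985$)
$T = 597610$ ($T = \left(-26\right) \left(-22985\right) = 597610$)
$\frac{153883 + \sqrt{2295455 + 2292169}}{T + u} = \frac{153883 + \sqrt{2295455 + 2292169}}{597610 - 302327} = \frac{153883 + \sqrt{4587624}}{295283} = \left(153883 + 6 \sqrt{127434}\right) \frac{1}{295283} = \frac{153883}{295283} + \frac{6 \sqrt{127434}}{295283}$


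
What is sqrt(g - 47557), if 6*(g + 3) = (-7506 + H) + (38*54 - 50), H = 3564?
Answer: 65*I*sqrt(102)/3 ≈ 218.82*I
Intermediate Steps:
g = -979/3 (g = -3 + ((-7506 + 3564) + (38*54 - 50))/6 = -3 + (-3942 + (2052 - 50))/6 = -3 + (-3942 + 2002)/6 = -3 + (1/6)*(-1940) = -3 - 970/3 = -979/3 ≈ -326.33)
sqrt(g - 47557) = sqrt(-979/3 - 47557) = sqrt(-143650/3) = 65*I*sqrt(102)/3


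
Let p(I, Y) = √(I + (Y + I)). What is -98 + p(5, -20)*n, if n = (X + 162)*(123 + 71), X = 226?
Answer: -98 + 75272*I*√10 ≈ -98.0 + 2.3803e+5*I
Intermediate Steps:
p(I, Y) = √(Y + 2*I) (p(I, Y) = √(I + (I + Y)) = √(Y + 2*I))
n = 75272 (n = (226 + 162)*(123 + 71) = 388*194 = 75272)
-98 + p(5, -20)*n = -98 + √(-20 + 2*5)*75272 = -98 + √(-20 + 10)*75272 = -98 + √(-10)*75272 = -98 + (I*√10)*75272 = -98 + 75272*I*√10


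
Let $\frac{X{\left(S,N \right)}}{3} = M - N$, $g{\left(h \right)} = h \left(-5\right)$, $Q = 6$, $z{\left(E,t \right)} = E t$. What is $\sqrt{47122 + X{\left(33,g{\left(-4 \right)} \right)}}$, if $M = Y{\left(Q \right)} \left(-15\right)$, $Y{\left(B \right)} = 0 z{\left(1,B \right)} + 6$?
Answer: $2 \sqrt{11698} \approx 216.31$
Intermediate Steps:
$Y{\left(B \right)} = 6$ ($Y{\left(B \right)} = 0 \cdot 1 B + 6 = 0 B + 6 = 0 + 6 = 6$)
$g{\left(h \right)} = - 5 h$
$M = -90$ ($M = 6 \left(-15\right) = -90$)
$X{\left(S,N \right)} = -270 - 3 N$ ($X{\left(S,N \right)} = 3 \left(-90 - N\right) = -270 - 3 N$)
$\sqrt{47122 + X{\left(33,g{\left(-4 \right)} \right)}} = \sqrt{47122 - \left(270 + 3 \left(\left(-5\right) \left(-4\right)\right)\right)} = \sqrt{47122 - 330} = \sqrt{46792} = 2 \sqrt{11698}$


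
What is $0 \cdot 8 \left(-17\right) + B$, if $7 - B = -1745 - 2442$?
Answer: $4194$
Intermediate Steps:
$B = 4194$ ($B = 7 - \left(-1745 - 2442\right) = 7 - -4187 = 7 + 4187 = 4194$)
$0 \cdot 8 \left(-17\right) + B = 0 \cdot 8 \left(-17\right) + 4194 = 0 \left(-17\right) + 4194 = 0 + 4194 = 4194$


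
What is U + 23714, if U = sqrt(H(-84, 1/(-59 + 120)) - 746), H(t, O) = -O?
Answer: 23714 + I*sqrt(2775927)/61 ≈ 23714.0 + 27.313*I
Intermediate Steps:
U = I*sqrt(2775927)/61 (U = sqrt(-1/(-59 + 120) - 746) = sqrt(-1/61 - 746) = sqrt(-45507/61) = I*sqrt(2775927)/61 ≈ 27.313*I)
U + 23714 = I*sqrt(2775927)/61 + 23714 = 23714 + I*sqrt(2775927)/61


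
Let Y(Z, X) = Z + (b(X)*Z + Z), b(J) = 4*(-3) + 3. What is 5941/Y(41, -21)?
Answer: -5941/287 ≈ -20.700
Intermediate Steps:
b(J) = -9 (b(J) = -12 + 3 = -9)
Y(Z, X) = -7*Z (Y(Z, X) = Z + (-9*Z + Z) = Z - 8*Z = -7*Z)
5941/Y(41, -21) = 5941/((-7*41)) = 5941/(-287) = 5941*(-1/287) = -5941/287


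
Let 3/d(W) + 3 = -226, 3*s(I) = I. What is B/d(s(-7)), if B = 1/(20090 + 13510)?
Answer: -229/100800 ≈ -0.0022718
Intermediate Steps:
s(I) = I/3
d(W) = -3/229 (d(W) = 3/(-3 - 226) = 3/(-229) = 3*(-1/229) = -3/229)
B = 1/33600 ≈ 2.9762e-5
B/d(s(-7)) = 1/(33600*(-3/229)) = (1/33600)*(-229/3) = -229/100800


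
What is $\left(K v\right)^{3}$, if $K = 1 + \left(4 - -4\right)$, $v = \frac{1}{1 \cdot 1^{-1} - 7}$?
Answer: $- \frac{27}{8} \approx -3.375$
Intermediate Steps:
$v = - \frac{1}{6}$ ($v = \frac{1}{1 \cdot 1 - 7} = \frac{1}{1 - 7} = \frac{1}{-6} = - \frac{1}{6} \approx -0.16667$)
$K = 9$ ($K = 1 + \left(4 + 4\right) = 1 + 8 = 9$)
$\left(K v\right)^{3} = \left(9 \left(- \frac{1}{6}\right)\right)^{3} = \left(- \frac{3}{2}\right)^{3} = - \frac{27}{8}$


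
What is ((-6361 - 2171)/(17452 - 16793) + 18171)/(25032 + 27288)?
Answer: 3988719/11492960 ≈ 0.34706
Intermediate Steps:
((-6361 - 2171)/(17452 - 16793) + 18171)/(25032 + 27288) = (-8532/659 + 18171)/52320 = (-8532*1/659 + 18171)*(1/52320) = (-8532/659 + 18171)*(1/52320) = (11966157/659)*(1/52320) = 3988719/11492960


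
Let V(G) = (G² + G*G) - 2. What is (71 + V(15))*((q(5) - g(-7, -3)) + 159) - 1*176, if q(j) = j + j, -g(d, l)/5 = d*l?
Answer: 142030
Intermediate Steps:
g(d, l) = -5*d*l
V(G) = -2 + 2*G² (V(G) = (G² + G²) - 2 = 2*G² - 2 = -2 + 2*G²)
q(j) = 2*j
(71 + V(15))*((q(5) - g(-7, -3)) + 159) - 1*176 = (71 + (-2 + 2*15²))*((2*5 - (-5)*(-7)*(-3)) + 159) - 1*176 = (71 + (-2 + 2*225))*((10 - 1*(-105)) + 159) - 176 = (71 + (-2 + 450))*((10 + 105) + 159) - 176 = (71 + 448)*(115 + 159) - 176 = 519*274 - 176 = 142206 - 176 = 142030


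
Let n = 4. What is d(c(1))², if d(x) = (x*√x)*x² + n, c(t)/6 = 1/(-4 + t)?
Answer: -112 - 64*I*√2 ≈ -112.0 - 90.51*I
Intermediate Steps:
c(t) = 6/(-4 + t)
d(x) = 4 + x^(7/2) (d(x) = (x*√x)*x² + 4 = x^(3/2)*x² + 4 = x^(7/2) + 4 = 4 + x^(7/2))
d(c(1))² = (4 + (6/(-4 + 1))^(7/2))² = (4 + (6/(-3))^(7/2))² = (4 + (6*(-⅓))^(7/2))² = (4 + (-2)^(7/2))² = (4 - 8*I*√2)²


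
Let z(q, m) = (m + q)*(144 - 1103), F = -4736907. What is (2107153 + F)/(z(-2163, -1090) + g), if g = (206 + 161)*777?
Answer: -1314877/1702393 ≈ -0.77237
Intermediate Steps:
z(q, m) = -959*m - 959*q (z(q, m) = (m + q)*(-959) = -959*m - 959*q)
g = 285159 (g = 367*777 = 285159)
(2107153 + F)/(z(-2163, -1090) + g) = (2107153 - 4736907)/((-959*(-1090) - 959*(-2163)) + 285159) = -2629754/((1045310 + 2074317) + 285159) = -2629754/(3119627 + 285159) = -2629754/3404786 = -2629754*1/3404786 = -1314877/1702393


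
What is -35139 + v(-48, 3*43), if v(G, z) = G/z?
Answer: -1510993/43 ≈ -35139.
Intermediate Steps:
-35139 + v(-48, 3*43) = -35139 - 48/(3*43) = -35139 - 48/129 = -35139 - 48*1/129 = -35139 - 16/43 = -1510993/43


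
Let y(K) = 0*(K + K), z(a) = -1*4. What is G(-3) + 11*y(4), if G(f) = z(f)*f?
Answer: 12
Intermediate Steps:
z(a) = -4
G(f) = -4*f
y(K) = 0 (y(K) = 0*(2*K) = 0)
G(-3) + 11*y(4) = -4*(-3) + 11*0 = 12 + 0 = 12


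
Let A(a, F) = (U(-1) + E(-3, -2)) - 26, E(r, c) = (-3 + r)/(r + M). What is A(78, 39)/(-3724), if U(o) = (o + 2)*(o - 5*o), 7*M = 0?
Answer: 5/931 ≈ 0.0053706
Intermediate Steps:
M = 0 (M = (⅐)*0 = 0)
E(r, c) = (-3 + r)/r (E(r, c) = (-3 + r)/(r + 0) = (-3 + r)/r)
U(o) = -4*o*(2 + o) (U(o) = (2 + o)*(-4*o) = -4*o*(2 + o))
A(a, F) = -20 (A(a, F) = (-4*(-1)*(2 - 1) + (-3 - 3)/(-3)) - 26 = (-4*(-1)*1 - ⅓*(-6)) - 26 = (4 + 2) - 26 = 6 - 26 = -20)
A(78, 39)/(-3724) = -20/(-3724) = -20*(-1/3724) = 5/931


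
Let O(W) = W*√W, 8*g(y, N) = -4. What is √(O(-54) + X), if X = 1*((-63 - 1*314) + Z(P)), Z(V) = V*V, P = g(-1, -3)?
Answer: √(-1507 - 648*I*√6)/2 ≈ 9.2312 - 21.493*I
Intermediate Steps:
g(y, N) = -½ (g(y, N) = (⅛)*(-4) = -½)
P = -½ ≈ -0.50000
Z(V) = V²
O(W) = W^(3/2)
X = -1507/4 (X = 1*((-63 - 1*314) + (-½)²) = 1*((-63 - 314) + ¼) = 1*(-377 + ¼) = 1*(-1507/4) = -1507/4 ≈ -376.75)
√(O(-54) + X) = √((-54)^(3/2) - 1507/4) = √(-162*I*√6 - 1507/4) = √(-1507/4 - 162*I*√6)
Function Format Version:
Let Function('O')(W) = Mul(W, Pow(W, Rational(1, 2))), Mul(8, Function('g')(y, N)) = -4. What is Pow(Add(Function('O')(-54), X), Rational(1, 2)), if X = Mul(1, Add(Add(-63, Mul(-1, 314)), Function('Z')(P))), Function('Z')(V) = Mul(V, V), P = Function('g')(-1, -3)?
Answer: Mul(Rational(1, 2), Pow(Add(-1507, Mul(-648, I, Pow(6, Rational(1, 2)))), Rational(1, 2))) ≈ Add(9.2312, Mul(-21.493, I))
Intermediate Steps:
Function('g')(y, N) = Rational(-1, 2) (Function('g')(y, N) = Mul(Rational(1, 8), -4) = Rational(-1, 2))
P = Rational(-1, 2) ≈ -0.50000
Function('Z')(V) = Pow(V, 2)
Function('O')(W) = Pow(W, Rational(3, 2))
X = Rational(-1507, 4) (X = Mul(1, Add(Add(-63, Mul(-1, 314)), Pow(Rational(-1, 2), 2))) = Mul(1, Add(Add(-63, -314), Rational(1, 4))) = Mul(1, Add(-377, Rational(1, 4))) = Mul(1, Rational(-1507, 4)) = Rational(-1507, 4) ≈ -376.75)
Pow(Add(Function('O')(-54), X), Rational(1, 2)) = Pow(Add(Pow(-54, Rational(3, 2)), Rational(-1507, 4)), Rational(1, 2)) = Pow(Add(Mul(-162, I, Pow(6, Rational(1, 2))), Rational(-1507, 4)), Rational(1, 2)) = Pow(Add(Rational(-1507, 4), Mul(-162, I, Pow(6, Rational(1, 2)))), Rational(1, 2))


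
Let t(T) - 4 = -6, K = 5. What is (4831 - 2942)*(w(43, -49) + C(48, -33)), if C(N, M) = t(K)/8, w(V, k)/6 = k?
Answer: -2223353/4 ≈ -5.5584e+5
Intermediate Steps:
t(T) = -2 (t(T) = 4 - 6 = -2)
w(V, k) = 6*k
C(N, M) = -1/4 (C(N, M) = -2/8 = -2*1/8 = -1/4)
(4831 - 2942)*(w(43, -49) + C(48, -33)) = (4831 - 2942)*(6*(-49) - 1/4) = 1889*(-294 - 1/4) = 1889*(-1177/4) = -2223353/4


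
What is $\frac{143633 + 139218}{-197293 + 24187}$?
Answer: $- \frac{282851}{173106} \approx -1.634$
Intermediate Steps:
$\frac{143633 + 139218}{-197293 + 24187} = \frac{282851}{-173106} = 282851 \left(- \frac{1}{173106}\right) = - \frac{282851}{173106}$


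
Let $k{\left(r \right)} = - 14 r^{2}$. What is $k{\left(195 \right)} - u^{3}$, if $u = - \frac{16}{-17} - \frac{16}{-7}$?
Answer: $- \frac{897151016754}{1685159} \approx -5.3238 \cdot 10^{5}$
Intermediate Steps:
$u = \frac{384}{119}$ ($u = \left(-16\right) \left(- \frac{1}{17}\right) - - \frac{16}{7} = \frac{16}{17} + \frac{16}{7} = \frac{384}{119} \approx 3.2269$)
$k{\left(195 \right)} - u^{3} = - 14 \cdot 195^{2} - \left(\frac{384}{119}\right)^{3} = \left(-14\right) 38025 - \frac{56623104}{1685159} = -532350 - \frac{56623104}{1685159} = - \frac{897151016754}{1685159}$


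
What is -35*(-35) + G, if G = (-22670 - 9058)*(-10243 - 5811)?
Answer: 509362537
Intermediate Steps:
G = 509361312 (G = -31728*(-16054) = 509361312)
-35*(-35) + G = -35*(-35) + 509361312 = 1225 + 509361312 = 509362537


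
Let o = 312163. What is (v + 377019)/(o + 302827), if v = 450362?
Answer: 827381/614990 ≈ 1.3454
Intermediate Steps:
(v + 377019)/(o + 302827) = (450362 + 377019)/(312163 + 302827) = 827381/614990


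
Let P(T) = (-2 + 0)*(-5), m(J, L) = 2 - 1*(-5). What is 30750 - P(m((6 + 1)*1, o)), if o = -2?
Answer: 30740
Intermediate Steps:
m(J, L) = 7 (m(J, L) = 2 + 5 = 7)
P(T) = 10 (P(T) = -2*(-5) = 10)
30750 - P(m((6 + 1)*1, o)) = 30750 - 1*10 = 30750 - 10 = 30740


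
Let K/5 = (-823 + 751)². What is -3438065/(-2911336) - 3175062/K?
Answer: -190719951209/1572121440 ≈ -121.31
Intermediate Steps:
K = 25920 (K = 5*(-823 + 751)² = 5*(-72)² = 5*5184 = 25920)
-3438065/(-2911336) - 3175062/K = -3438065/(-2911336) - 3175062/25920 = -3438065*(-1/2911336) - 3175062*1/25920 = 3438065/2911336 - 529177/4320 = -190719951209/1572121440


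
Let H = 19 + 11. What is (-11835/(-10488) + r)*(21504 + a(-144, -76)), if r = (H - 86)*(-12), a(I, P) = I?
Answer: 6283196190/437 ≈ 1.4378e+7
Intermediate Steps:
H = 30
r = 672 (r = (30 - 86)*(-12) = -56*(-12) = 672)
(-11835/(-10488) + r)*(21504 + a(-144, -76)) = (-11835/(-10488) + 672)*(21504 - 144) = (-11835*(-1/10488) + 672)*21360 = (3945/3496 + 672)*21360 = (2353257/3496)*21360 = 6283196190/437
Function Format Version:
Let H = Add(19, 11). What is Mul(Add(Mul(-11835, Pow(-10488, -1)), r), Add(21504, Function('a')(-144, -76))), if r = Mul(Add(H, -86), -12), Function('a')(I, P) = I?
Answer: Rational(6283196190, 437) ≈ 1.4378e+7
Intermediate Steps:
H = 30
r = 672 (r = Mul(Add(30, -86), -12) = Mul(-56, -12) = 672)
Mul(Add(Mul(-11835, Pow(-10488, -1)), r), Add(21504, Function('a')(-144, -76))) = Mul(Add(Mul(-11835, Pow(-10488, -1)), 672), Add(21504, -144)) = Mul(Add(Mul(-11835, Rational(-1, 10488)), 672), 21360) = Mul(Add(Rational(3945, 3496), 672), 21360) = Mul(Rational(2353257, 3496), 21360) = Rational(6283196190, 437)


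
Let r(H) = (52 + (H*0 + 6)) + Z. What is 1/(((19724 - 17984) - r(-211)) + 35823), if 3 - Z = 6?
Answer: 1/37508 ≈ 2.6661e-5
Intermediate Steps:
Z = -3 (Z = 3 - 1*6 = 3 - 6 = -3)
r(H) = 55 (r(H) = (52 + (H*0 + 6)) - 3 = (52 + (0 + 6)) - 3 = (52 + 6) - 3 = 58 - 3 = 55)
1/(((19724 - 17984) - r(-211)) + 35823) = 1/(((19724 - 17984) - 1*55) + 35823) = 1/((1740 - 55) + 35823) = 1/(1685 + 35823) = 1/37508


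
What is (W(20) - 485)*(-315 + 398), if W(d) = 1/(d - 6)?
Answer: -563487/14 ≈ -40249.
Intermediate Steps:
W(d) = 1/(-6 + d)
(W(20) - 485)*(-315 + 398) = (1/(-6 + 20) - 485)*(-315 + 398) = (1/14 - 485)*83 = -6789/14*83 = -563487/14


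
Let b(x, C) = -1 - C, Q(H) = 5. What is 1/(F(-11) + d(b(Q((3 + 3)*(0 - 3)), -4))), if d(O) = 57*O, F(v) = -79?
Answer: 1/92 ≈ 0.010870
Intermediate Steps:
1/(F(-11) + d(b(Q((3 + 3)*(0 - 3)), -4))) = 1/(-79 + 57*(-1 - 1*(-4))) = 1/(-79 + 57*(-1 + 4)) = 1/(-79 + 57*3) = 1/(-79 + 171) = 1/92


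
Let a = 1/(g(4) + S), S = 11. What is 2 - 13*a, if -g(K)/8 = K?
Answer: 55/21 ≈ 2.6190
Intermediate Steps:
g(K) = -8*K
a = -1/21 (a = 1/(-8*4 + 11) = 1/(-32 + 11) = 1/(-21) = -1/21 ≈ -0.047619)
2 - 13*a = 2 - 13*(-1/21) = 2 + 13/21 = 55/21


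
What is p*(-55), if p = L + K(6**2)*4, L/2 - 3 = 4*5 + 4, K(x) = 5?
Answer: -4070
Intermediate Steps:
L = 54 (L = 6 + 2*(4*5 + 4) = 6 + 2*(20 + 4) = 6 + 2*24 = 6 + 48 = 54)
p = 74 (p = 54 + 5*4 = 54 + 20 = 74)
p*(-55) = 74*(-55) = -4070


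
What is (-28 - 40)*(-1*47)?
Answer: 3196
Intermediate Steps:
(-28 - 40)*(-1*47) = -68*(-47) = 3196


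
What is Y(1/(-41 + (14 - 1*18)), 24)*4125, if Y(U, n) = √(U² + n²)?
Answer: 275*√1166401/3 ≈ 99000.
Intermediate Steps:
Y(1/(-41 + (14 - 1*18)), 24)*4125 = √((1/(-41 + (14 - 1*18)))² + 24²)*4125 = √((1/(-41 + (14 - 18)))² + 576)*4125 = √((1/(-41 - 4))² + 576)*4125 = √((1/(-45))² + 576)*4125 = √((-1/45)² + 576)*4125 = √(1/2025 + 576)*4125 = √(1166401/2025)*4125 = (√1166401/45)*4125 = 275*√1166401/3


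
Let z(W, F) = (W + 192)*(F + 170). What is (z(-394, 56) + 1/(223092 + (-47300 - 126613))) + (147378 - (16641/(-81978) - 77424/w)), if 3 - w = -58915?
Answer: 309791038416766045/3045302266422 ≈ 1.0173e+5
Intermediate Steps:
z(W, F) = (170 + F)*(192 + W) (z(W, F) = (192 + W)*(170 + F) = (170 + F)*(192 + W))
w = 58918 (w = 3 - 1*(-58915) = 3 + 58915 = 58918)
(z(-394, 56) + 1/(223092 + (-47300 - 126613))) + (147378 - (16641/(-81978) - 77424/w)) = ((32640 + 170*(-394) + 192*56 + 56*(-394)) + 1/(223092 + (-47300 - 126613))) + (147378 - (16641/(-81978) - 77424/58918)) = ((32640 - 66980 + 10752 - 22064) + 1/(223092 - 173913)) + (147378 - (16641*(-1/81978) - 77424*1/58918)) = (-45652 + 1/49179) + (147378 - (-5547/27326 - 38712/29459)) = (-45652 + 1/49179) + (147378 - 1*(-1221253185/804996634)) = -2245119707/49179 + (147378 + 1221253185/804996634) = -2245119707/49179 + 118640015178837/804996634 = 309791038416766045/3045302266422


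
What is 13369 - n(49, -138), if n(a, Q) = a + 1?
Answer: 13319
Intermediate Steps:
n(a, Q) = 1 + a
13369 - n(49, -138) = 13369 - (1 + 49) = 13369 - 1*50 = 13369 - 50 = 13319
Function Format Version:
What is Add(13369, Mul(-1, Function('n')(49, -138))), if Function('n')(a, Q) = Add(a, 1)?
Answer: 13319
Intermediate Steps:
Function('n')(a, Q) = Add(1, a)
Add(13369, Mul(-1, Function('n')(49, -138))) = Add(13369, Mul(-1, Add(1, 49))) = Add(13369, Mul(-1, 50)) = Add(13369, -50) = 13319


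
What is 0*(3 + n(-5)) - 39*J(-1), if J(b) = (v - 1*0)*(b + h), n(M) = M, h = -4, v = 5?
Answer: 975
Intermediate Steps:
J(b) = -20 + 5*b (J(b) = (5 - 1*0)*(b - 4) = (5 + 0)*(-4 + b) = 5*(-4 + b) = -20 + 5*b)
0*(3 + n(-5)) - 39*J(-1) = 0*(3 - 5) - 39*(-20 + 5*(-1)) = 0*(-2) - 39*(-20 - 5) = 0 - 39*(-25) = 0 + 975 = 975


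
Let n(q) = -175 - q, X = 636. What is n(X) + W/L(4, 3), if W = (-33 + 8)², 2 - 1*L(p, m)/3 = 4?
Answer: -5491/6 ≈ -915.17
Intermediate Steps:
L(p, m) = -6 (L(p, m) = 6 - 3*4 = 6 - 12 = -6)
W = 625 (W = (-25)² = 625)
n(X) + W/L(4, 3) = (-175 - 1*636) + 625/(-6) = (-175 - 636) - ⅙*625 = -811 - 625/6 = -5491/6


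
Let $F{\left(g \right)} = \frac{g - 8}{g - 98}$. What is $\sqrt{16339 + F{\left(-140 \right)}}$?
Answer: $\frac{\sqrt{231385385}}{119} \approx 127.83$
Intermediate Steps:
$F{\left(g \right)} = \frac{-8 + g}{-98 + g}$
$\sqrt{16339 + F{\left(-140 \right)}} = \sqrt{16339 + \frac{-8 - 140}{-98 - 140}} = \sqrt{16339 + \frac{1}{-238} \left(-148\right)} = \sqrt{16339 - - \frac{74}{119}} = \sqrt{16339 + \frac{74}{119}} = \sqrt{\frac{1944415}{119}} = \frac{\sqrt{231385385}}{119}$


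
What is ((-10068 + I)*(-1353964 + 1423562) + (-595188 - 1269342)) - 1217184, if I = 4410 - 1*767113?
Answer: -53786397772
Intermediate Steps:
I = -762703 (I = 4410 - 767113 = -762703)
((-10068 + I)*(-1353964 + 1423562) + (-595188 - 1269342)) - 1217184 = ((-10068 - 762703)*(-1353964 + 1423562) + (-595188 - 1269342)) - 1217184 = (-772771*69598 - 1864530) - 1217184 = (-53783316058 - 1864530) - 1217184 = -53785180588 - 1217184 = -53786397772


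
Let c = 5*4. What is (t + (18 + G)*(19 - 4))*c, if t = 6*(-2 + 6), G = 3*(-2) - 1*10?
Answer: 1080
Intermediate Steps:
G = -16 (G = -6 - 10 = -16)
c = 20
t = 24 (t = 6*4 = 24)
(t + (18 + G)*(19 - 4))*c = (24 + (18 - 16)*(19 - 4))*20 = (24 + 2*15)*20 = (24 + 30)*20 = 54*20 = 1080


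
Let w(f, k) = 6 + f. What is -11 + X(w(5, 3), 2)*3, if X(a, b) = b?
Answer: -5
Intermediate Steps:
-11 + X(w(5, 3), 2)*3 = -11 + 2*3 = -11 + 6 = -5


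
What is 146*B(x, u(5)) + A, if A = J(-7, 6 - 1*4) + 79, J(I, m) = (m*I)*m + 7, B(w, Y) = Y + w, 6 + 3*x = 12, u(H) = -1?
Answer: 204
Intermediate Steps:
x = 2 (x = -2 + (1/3)*12 = -2 + 4 = 2)
J(I, m) = 7 + I*m**2 (J(I, m) = (I*m)*m + 7 = I*m**2 + 7 = 7 + I*m**2)
A = 58 (A = (7 - 7*(6 - 1*4)**2) + 79 = (7 - 7*(6 - 4)**2) + 79 = (7 - 7*2**2) + 79 = (7 - 7*4) + 79 = (7 - 28) + 79 = -21 + 79 = 58)
146*B(x, u(5)) + A = 146*(-1 + 2) + 58 = 146*1 + 58 = 146 + 58 = 204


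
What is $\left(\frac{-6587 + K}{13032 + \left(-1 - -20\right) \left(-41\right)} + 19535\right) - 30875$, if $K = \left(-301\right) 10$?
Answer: $- \frac{138958617}{12253} \approx -11341.0$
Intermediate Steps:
$K = -3010$
$\left(\frac{-6587 + K}{13032 + \left(-1 - -20\right) \left(-41\right)} + 19535\right) - 30875 = \left(\frac{-6587 - 3010}{13032 + \left(-1 - -20\right) \left(-41\right)} + 19535\right) - 30875 = \left(- \frac{9597}{13032 + \left(-1 + 20\right) \left(-41\right)} + 19535\right) - 30875 = \left(- \frac{9597}{13032 + 19 \left(-41\right)} + 19535\right) - 30875 = \left(- \frac{9597}{13032 - 779} + 19535\right) - 30875 = \left(- \frac{9597}{12253} + 19535\right) - 30875 = \frac{239352758}{12253} - 30875 = - \frac{138958617}{12253}$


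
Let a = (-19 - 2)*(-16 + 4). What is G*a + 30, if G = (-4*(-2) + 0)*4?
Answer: 8094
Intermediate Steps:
a = 252 (a = -21*(-12) = 252)
G = 32 (G = (8 + 0)*4 = 8*4 = 32)
G*a + 30 = 32*252 + 30 = 8064 + 30 = 8094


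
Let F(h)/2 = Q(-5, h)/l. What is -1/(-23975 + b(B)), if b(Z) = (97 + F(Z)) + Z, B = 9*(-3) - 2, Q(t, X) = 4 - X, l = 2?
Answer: 1/23874 ≈ 4.1887e-5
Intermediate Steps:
B = -29 (B = -27 - 2 = -29)
F(h) = 4 - h (F(h) = 2*((4 - h)/2) = 2*((4 - h)*(½)) = 2*(2 - h/2) = 4 - h)
b(Z) = 101 (b(Z) = (97 + (4 - Z)) + Z = (101 - Z) + Z = 101)
-1/(-23975 + b(B)) = -1/(-23975 + 101) = -1/(-23874) = -1*(-1/23874) = 1/23874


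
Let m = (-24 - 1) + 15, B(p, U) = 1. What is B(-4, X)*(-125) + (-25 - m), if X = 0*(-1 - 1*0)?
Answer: -140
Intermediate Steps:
X = 0 (X = 0*(-1 + 0) = 0*(-1) = 0)
m = -10 (m = -25 + 15 = -10)
B(-4, X)*(-125) + (-25 - m) = 1*(-125) + (-25 - 1*(-10)) = -125 + (-25 + 10) = -125 - 15 = -140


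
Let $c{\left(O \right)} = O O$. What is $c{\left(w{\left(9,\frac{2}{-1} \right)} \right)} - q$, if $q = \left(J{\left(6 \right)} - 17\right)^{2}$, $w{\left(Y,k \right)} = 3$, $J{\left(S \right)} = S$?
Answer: $-112$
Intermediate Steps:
$c{\left(O \right)} = O^{2}$
$q = 121$ ($q = \left(6 - 17\right)^{2} = \left(-11\right)^{2} = 121$)
$c{\left(w{\left(9,\frac{2}{-1} \right)} \right)} - q = 3^{2} - 121 = 9 - 121 = -112$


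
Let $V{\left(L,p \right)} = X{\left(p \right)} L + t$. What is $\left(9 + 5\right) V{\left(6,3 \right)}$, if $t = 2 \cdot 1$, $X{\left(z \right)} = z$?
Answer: $280$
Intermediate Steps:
$t = 2$
$V{\left(L,p \right)} = 2 + L p$ ($V{\left(L,p \right)} = p L + 2 = L p + 2 = 2 + L p$)
$\left(9 + 5\right) V{\left(6,3 \right)} = \left(9 + 5\right) \left(2 + 6 \cdot 3\right) = 14 \left(2 + 18\right) = 14 \cdot 20 = 280$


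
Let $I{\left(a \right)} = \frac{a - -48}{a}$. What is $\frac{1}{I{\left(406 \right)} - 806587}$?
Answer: $- \frac{203}{163736934} \approx -1.2398 \cdot 10^{-6}$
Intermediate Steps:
$I{\left(a \right)} = \frac{48 + a}{a}$ ($I{\left(a \right)} = \frac{a + 48}{a} = \frac{48 + a}{a}$)
$\frac{1}{I{\left(406 \right)} - 806587} = \frac{1}{\frac{48 + 406}{406} - 806587} = \frac{1}{\frac{1}{406} \cdot 454 - 806587} = \frac{1}{\frac{227}{203} - 806587} = \frac{1}{- \frac{163736934}{203}} = - \frac{203}{163736934}$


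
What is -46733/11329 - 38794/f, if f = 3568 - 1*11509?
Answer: 68390473/89963589 ≈ 0.76020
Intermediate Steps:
f = -7941 (f = 3568 - 11509 = -7941)
-46733/11329 - 38794/f = -46733/11329 - 38794/(-7941) = -46733*1/11329 - 38794*(-1/7941) = -46733/11329 + 38794/7941 = 68390473/89963589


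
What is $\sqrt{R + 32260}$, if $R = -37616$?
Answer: $2 i \sqrt{1339} \approx 73.185 i$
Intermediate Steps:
$\sqrt{R + 32260} = \sqrt{-37616 + 32260} = \sqrt{-5356} = 2 i \sqrt{1339}$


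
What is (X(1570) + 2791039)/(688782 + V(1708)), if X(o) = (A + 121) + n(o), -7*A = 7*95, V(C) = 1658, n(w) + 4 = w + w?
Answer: 2794201/690440 ≈ 4.0470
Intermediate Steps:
n(w) = -4 + 2*w (n(w) = -4 + (w + w) = -4 + 2*w)
A = -95 ≈ -95.000
X(o) = 22 + 2*o (X(o) = (-95 + 121) + (-4 + 2*o) = 26 + (-4 + 2*o) = 22 + 2*o)
(X(1570) + 2791039)/(688782 + V(1708)) = ((22 + 2*1570) + 2791039)/(688782 + 1658) = ((22 + 3140) + 2791039)/690440 = (3162 + 2791039)*(1/690440) = 2794201*(1/690440) = 2794201/690440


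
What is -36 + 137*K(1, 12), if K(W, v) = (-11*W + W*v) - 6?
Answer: -721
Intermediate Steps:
K(W, v) = -6 - 11*W + W*v
-36 + 137*K(1, 12) = -36 + 137*(-6 - 11*1 + 1*12) = -36 + 137*(-6 - 11 + 12) = -36 + 137*(-5) = -36 - 685 = -721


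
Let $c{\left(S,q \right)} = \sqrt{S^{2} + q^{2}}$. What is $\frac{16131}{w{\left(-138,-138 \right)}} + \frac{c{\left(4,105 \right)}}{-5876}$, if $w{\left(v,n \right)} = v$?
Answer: $- \frac{5377}{46} - \frac{\sqrt{11041}}{5876} \approx -116.91$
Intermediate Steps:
$\frac{16131}{w{\left(-138,-138 \right)}} + \frac{c{\left(4,105 \right)}}{-5876} = \frac{16131}{-138} + \frac{\sqrt{4^{2} + 105^{2}}}{-5876} = 16131 \left(- \frac{1}{138}\right) + \sqrt{16 + 11025} \left(- \frac{1}{5876}\right) = - \frac{5377}{46} + \sqrt{11041} \left(- \frac{1}{5876}\right) = - \frac{5377}{46} - \frac{\sqrt{11041}}{5876}$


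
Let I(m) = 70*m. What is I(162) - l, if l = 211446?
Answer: -200106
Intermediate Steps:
I(162) - l = 70*162 - 1*211446 = 11340 - 211446 = -200106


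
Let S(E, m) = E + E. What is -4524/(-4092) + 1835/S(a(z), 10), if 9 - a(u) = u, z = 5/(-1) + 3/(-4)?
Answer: 1273713/20119 ≈ 63.309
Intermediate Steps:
z = -23/4 (z = 5*(-1) + 3*(-¼) = -5 - ¾ = -23/4 ≈ -5.7500)
a(u) = 9 - u
S(E, m) = 2*E
-4524/(-4092) + 1835/S(a(z), 10) = -4524/(-4092) + 1835/((2*(9 - 1*(-23/4)))) = -4524*(-1/4092) + 1835/((2*(9 + 23/4))) = 377/341 + 1835/((2*(59/4))) = 377/341 + 1835/(59/2) = 377/341 + 1835*(2/59) = 377/341 + 3670/59 = 1273713/20119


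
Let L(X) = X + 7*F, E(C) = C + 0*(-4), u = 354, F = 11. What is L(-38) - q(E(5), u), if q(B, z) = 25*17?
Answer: -386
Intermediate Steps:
E(C) = C (E(C) = C + 0 = C)
q(B, z) = 425
L(X) = 77 + X (L(X) = X + 7*11 = X + 77 = 77 + X)
L(-38) - q(E(5), u) = (77 - 38) - 1*425 = 39 - 425 = -386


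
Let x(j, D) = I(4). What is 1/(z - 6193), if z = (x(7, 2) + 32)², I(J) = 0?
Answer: -1/5169 ≈ -0.00019346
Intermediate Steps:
x(j, D) = 0
z = 1024 (z = (0 + 32)² = 32² = 1024)
1/(z - 6193) = 1/(1024 - 6193) = 1/(-5169) = -1/5169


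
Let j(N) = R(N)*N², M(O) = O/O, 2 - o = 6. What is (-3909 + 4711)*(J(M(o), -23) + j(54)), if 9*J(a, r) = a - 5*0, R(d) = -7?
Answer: -147333014/9 ≈ -1.6370e+7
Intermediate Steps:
o = -4 (o = 2 - 1*6 = 2 - 6 = -4)
M(O) = 1
j(N) = -7*N²
J(a, r) = a/9 (J(a, r) = (a - 5*0)/9 = (a + 0)/9 = a/9)
(-3909 + 4711)*(J(M(o), -23) + j(54)) = (-3909 + 4711)*((⅑)*1 - 7*54²) = 802*(⅑ - 7*2916) = 802*(⅑ - 20412) = 802*(-183707/9) = -147333014/9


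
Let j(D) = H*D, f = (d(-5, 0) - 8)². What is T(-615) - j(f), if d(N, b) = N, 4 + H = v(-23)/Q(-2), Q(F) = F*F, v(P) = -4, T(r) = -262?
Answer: 583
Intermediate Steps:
Q(F) = F²
H = -5 (H = -4 - 4/((-2)²) = -4 - 4/4 = -4 - 4*¼ = -4 - 1 = -5)
f = 169 (f = (-5 - 8)² = (-13)² = 169)
j(D) = -5*D
T(-615) - j(f) = -262 - (-5)*169 = -262 - 1*(-845) = -262 + 845 = 583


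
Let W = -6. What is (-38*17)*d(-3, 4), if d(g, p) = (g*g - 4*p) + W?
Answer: 8398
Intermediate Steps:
d(g, p) = -6 + g**2 - 4*p (d(g, p) = (g*g - 4*p) - 6 = (g**2 - 4*p) - 6 = -6 + g**2 - 4*p)
(-38*17)*d(-3, 4) = (-38*17)*(-6 + (-3)**2 - 4*4) = -646*(-6 + 9 - 16) = -646*(-13) = 8398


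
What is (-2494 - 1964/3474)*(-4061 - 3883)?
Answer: 11473942880/579 ≈ 1.9817e+7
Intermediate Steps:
(-2494 - 1964/3474)*(-4061 - 3883) = (-2494 - 1964*1/3474)*(-7944) = (-2494 - 982/1737)*(-7944) = -4333060/1737*(-7944) = 11473942880/579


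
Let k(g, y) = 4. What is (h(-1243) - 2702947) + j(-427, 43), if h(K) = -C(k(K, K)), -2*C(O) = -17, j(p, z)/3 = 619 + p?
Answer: -5404759/2 ≈ -2.7024e+6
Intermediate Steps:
j(p, z) = 1857 + 3*p (j(p, z) = 3*(619 + p) = 1857 + 3*p)
C(O) = 17/2 (C(O) = -½*(-17) = 17/2)
h(K) = -17/2 (h(K) = -1*17/2 = -17/2)
(h(-1243) - 2702947) + j(-427, 43) = (-17/2 - 2702947) + (1857 + 3*(-427)) = -5405911/2 + (1857 - 1281) = -5405911/2 + 576 = -5404759/2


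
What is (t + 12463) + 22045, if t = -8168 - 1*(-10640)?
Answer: 36980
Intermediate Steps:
t = 2472 (t = -8168 + 10640 = 2472)
(t + 12463) + 22045 = (2472 + 12463) + 22045 = 14935 + 22045 = 36980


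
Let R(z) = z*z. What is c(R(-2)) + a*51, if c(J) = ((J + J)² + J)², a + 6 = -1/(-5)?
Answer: 21641/5 ≈ 4328.2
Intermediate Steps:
a = -29/5 (a = -6 - 1/(-5) = -6 - 1*(-⅕) = -6 + ⅕ = -29/5 ≈ -5.8000)
R(z) = z²
c(J) = (J + 4*J²)² (c(J) = ((2*J)² + J)² = (4*J² + J)² = (J + 4*J²)²)
c(R(-2)) + a*51 = ((-2)²)²*(1 + 4*(-2)²)² - 29/5*51 = 4²*(1 + 4*4)² - 1479/5 = 16*(1 + 16)² - 1479/5 = 16*17² - 1479/5 = 16*289 - 1479/5 = 4624 - 1479/5 = 21641/5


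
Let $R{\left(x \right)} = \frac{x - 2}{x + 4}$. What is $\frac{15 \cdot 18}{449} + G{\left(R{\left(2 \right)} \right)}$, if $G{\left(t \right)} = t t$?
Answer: $\frac{270}{449} \approx 0.60134$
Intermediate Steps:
$R{\left(x \right)} = \frac{-2 + x}{4 + x}$
$G{\left(t \right)} = t^{2}$
$\frac{15 \cdot 18}{449} + G{\left(R{\left(2 \right)} \right)} = \frac{15 \cdot 18}{449} + \left(\frac{-2 + 2}{4 + 2}\right)^{2} = 270 \cdot \frac{1}{449} + \left(\frac{1}{6} \cdot 0\right)^{2} = \frac{270}{449} + \left(\frac{1}{6} \cdot 0\right)^{2} = \frac{270}{449} + 0^{2} = \frac{270}{449} + 0 = \frac{270}{449}$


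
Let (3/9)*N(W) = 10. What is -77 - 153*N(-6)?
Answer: -4667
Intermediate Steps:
N(W) = 30 (N(W) = 3*10 = 30)
-77 - 153*N(-6) = -77 - 153*30 = -77 - 4590 = -4667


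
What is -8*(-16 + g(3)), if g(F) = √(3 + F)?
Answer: 128 - 8*√6 ≈ 108.40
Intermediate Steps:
-8*(-16 + g(3)) = -8*(-16 + √(3 + 3)) = -8*(-16 + √6) = 128 - 8*√6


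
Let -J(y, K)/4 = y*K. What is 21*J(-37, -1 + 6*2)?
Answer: 34188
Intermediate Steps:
J(y, K) = -4*K*y (J(y, K) = -4*y*K = -4*K*y)
21*J(-37, -1 + 6*2) = 21*(-4*(-1 + 6*2)*(-37)) = 21*(-4*(-1 + 12)*(-37)) = 21*(-4*11*(-37)) = 21*1628 = 34188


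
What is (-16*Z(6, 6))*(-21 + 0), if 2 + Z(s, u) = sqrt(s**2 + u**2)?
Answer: -672 + 2016*sqrt(2) ≈ 2179.1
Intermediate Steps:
Z(s, u) = -2 + sqrt(s**2 + u**2)
(-16*Z(6, 6))*(-21 + 0) = (-16*(-2 + sqrt(6**2 + 6**2)))*(-21 + 0) = -16*(-2 + sqrt(36 + 36))*(-21) = -16*(-2 + sqrt(72))*(-21) = -16*(-2 + 6*sqrt(2))*(-21) = (32 - 96*sqrt(2))*(-21) = -672 + 2016*sqrt(2)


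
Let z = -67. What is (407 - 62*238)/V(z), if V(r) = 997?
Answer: -14349/997 ≈ -14.392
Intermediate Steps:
(407 - 62*238)/V(z) = (407 - 62*238)/997 = (407 - 14756)*(1/997) = -14349*1/997 = -14349/997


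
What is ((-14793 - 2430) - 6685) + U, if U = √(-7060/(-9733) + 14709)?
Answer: -23908 + √1393471244881/9733 ≈ -23787.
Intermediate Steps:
U = √1393471244881/9733 (U = √(-7060*(-1/9733) + 14709) = √(7060/9733 + 14709) = √(143169757/9733) = √1393471244881/9733 ≈ 121.28)
((-14793 - 2430) - 6685) + U = ((-14793 - 2430) - 6685) + √1393471244881/9733 = (-17223 - 6685) + √1393471244881/9733 = -23908 + √1393471244881/9733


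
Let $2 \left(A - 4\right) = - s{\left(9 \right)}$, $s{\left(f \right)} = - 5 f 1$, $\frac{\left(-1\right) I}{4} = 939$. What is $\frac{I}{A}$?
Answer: $- \frac{7512}{53} \approx -141.74$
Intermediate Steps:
$I = -3756$ ($I = \left(-4\right) 939 = -3756$)
$s{\left(f \right)} = - 5 f$
$A = \frac{53}{2}$ ($A = 4 + \frac{\left(-1\right) \left(\left(-5\right) 9\right)}{2} = 4 + \frac{\left(-1\right) \left(-45\right)}{2} = 4 + \frac{1}{2} \cdot 45 = 4 + \frac{45}{2} = \frac{53}{2} \approx 26.5$)
$\frac{I}{A} = - \frac{3756}{\frac{53}{2}} = \left(-3756\right) \frac{2}{53} = - \frac{7512}{53}$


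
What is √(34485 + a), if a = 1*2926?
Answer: √37411 ≈ 193.42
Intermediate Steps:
a = 2926
√(34485 + a) = √(34485 + 2926) = √37411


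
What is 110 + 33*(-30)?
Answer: -880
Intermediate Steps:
110 + 33*(-30) = 110 - 990 = -880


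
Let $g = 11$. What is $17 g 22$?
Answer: $4114$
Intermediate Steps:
$17 g 22 = 17 \cdot 11 \cdot 22 = 187 \cdot 22 = 4114$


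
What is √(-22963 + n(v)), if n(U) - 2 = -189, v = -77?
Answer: 5*I*√926 ≈ 152.15*I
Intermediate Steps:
n(U) = -187 (n(U) = 2 - 189 = -187)
√(-22963 + n(v)) = √(-22963 - 187) = √(-23150) = 5*I*√926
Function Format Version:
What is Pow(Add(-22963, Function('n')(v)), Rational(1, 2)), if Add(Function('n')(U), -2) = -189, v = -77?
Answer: Mul(5, I, Pow(926, Rational(1, 2))) ≈ Mul(152.15, I)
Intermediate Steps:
Function('n')(U) = -187 (Function('n')(U) = Add(2, -189) = -187)
Pow(Add(-22963, Function('n')(v)), Rational(1, 2)) = Pow(Add(-22963, -187), Rational(1, 2)) = Pow(-23150, Rational(1, 2)) = Mul(5, I, Pow(926, Rational(1, 2)))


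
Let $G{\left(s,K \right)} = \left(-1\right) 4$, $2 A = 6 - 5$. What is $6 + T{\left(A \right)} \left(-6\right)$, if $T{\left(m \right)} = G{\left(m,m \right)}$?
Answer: $30$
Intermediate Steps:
$A = \frac{1}{2}$ ($A = \frac{6 - 5}{2} = \frac{1}{2} \cdot 1 = \frac{1}{2} \approx 0.5$)
$G{\left(s,K \right)} = -4$
$T{\left(m \right)} = -4$
$6 + T{\left(A \right)} \left(-6\right) = 6 - -24 = 6 + 24 = 30$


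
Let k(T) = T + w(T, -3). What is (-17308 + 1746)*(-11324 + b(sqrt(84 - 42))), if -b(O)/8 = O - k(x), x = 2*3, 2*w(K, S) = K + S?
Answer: 175290368 + 124496*sqrt(42) ≈ 1.7610e+8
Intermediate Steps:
w(K, S) = K/2 + S/2 (w(K, S) = (K + S)/2 = K/2 + S/2)
x = 6
k(T) = -3/2 + 3*T/2 (k(T) = T + (T/2 + (1/2)*(-3)) = T + (T/2 - 3/2) = T + (-3/2 + T/2) = -3/2 + 3*T/2)
b(O) = 60 - 8*O (b(O) = -8*(O - (-3/2 + (3/2)*6)) = -8*(O - (-3/2 + 9)) = -8*(O - 1*15/2) = -8*(O - 15/2) = -8*(-15/2 + O) = 60 - 8*O)
(-17308 + 1746)*(-11324 + b(sqrt(84 - 42))) = (-17308 + 1746)*(-11324 + (60 - 8*sqrt(84 - 42))) = -15562*(-11324 + (60 - 8*sqrt(42))) = -15562*(-11264 - 8*sqrt(42)) = 175290368 + 124496*sqrt(42)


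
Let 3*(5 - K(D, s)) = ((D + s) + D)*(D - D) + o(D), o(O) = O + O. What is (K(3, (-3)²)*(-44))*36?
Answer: -4752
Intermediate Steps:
o(O) = 2*O
K(D, s) = 5 - 2*D/3 (K(D, s) = 5 - (((D + s) + D)*(D - D) + 2*D)/3 = 5 - ((s + 2*D)*0 + 2*D)/3 = 5 - (0 + 2*D)/3 = 5 - 2*D/3)
(K(3, (-3)²)*(-44))*36 = ((5 - ⅔*3)*(-44))*36 = ((5 - 2)*(-44))*36 = (3*(-44))*36 = -132*36 = -4752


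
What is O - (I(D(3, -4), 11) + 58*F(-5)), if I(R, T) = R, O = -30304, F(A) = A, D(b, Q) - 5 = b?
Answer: -30022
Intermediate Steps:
D(b, Q) = 5 + b
O - (I(D(3, -4), 11) + 58*F(-5)) = -30304 - ((5 + 3) + 58*(-5)) = -30304 - (8 - 290) = -30304 - 1*(-282) = -30304 + 282 = -30022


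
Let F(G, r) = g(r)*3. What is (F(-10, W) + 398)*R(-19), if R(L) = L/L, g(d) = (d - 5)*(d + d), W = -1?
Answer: 434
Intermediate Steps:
g(d) = 2*d*(-5 + d) (g(d) = (-5 + d)*(2*d) = 2*d*(-5 + d))
F(G, r) = 6*r*(-5 + r) (F(G, r) = (2*r*(-5 + r))*3 = 6*r*(-5 + r))
R(L) = 1
(F(-10, W) + 398)*R(-19) = (6*(-1)*(-5 - 1) + 398)*1 = (6*(-1)*(-6) + 398)*1 = (36 + 398)*1 = 434*1 = 434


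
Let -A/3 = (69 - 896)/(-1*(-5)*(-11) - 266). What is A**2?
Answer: 683929/11449 ≈ 59.737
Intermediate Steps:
A = -827/107 (A = -3*(69 - 896)/(-1*(-5)*(-11) - 266) = -(-2481)/(5*(-11) - 266) = -(-2481)/(-55 - 266) = -(-2481)/(-321) = -(-2481)*(-1)/321 = -3*827/321 = -827/107 ≈ -7.7290)
A**2 = (-827/107)**2 = 683929/11449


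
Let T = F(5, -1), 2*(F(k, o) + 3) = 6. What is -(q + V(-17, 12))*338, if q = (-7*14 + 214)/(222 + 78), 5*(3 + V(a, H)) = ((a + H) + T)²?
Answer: -60502/75 ≈ -806.69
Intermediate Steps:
F(k, o) = 0 (F(k, o) = -3 + (½)*6 = -3 + 3 = 0)
T = 0
V(a, H) = -3 + (H + a)²/5 (V(a, H) = -3 + ((a + H) + 0)²/5 = -3 + ((H + a) + 0)²/5 = -3 + (H + a)²/5)
q = 29/75 (q = (-98 + 214)/300 = 116*(1/300) = 29/75 ≈ 0.38667)
-(q + V(-17, 12))*338 = -(29/75 + (-3 + (12 - 17)²/5))*338 = -(29/75 + (-3 + (⅕)*(-5)²))*338 = -(29/75 + (-3 + (⅕)*25))*338 = -(29/75 + (-3 + 5))*338 = -(29/75 + 2)*338 = -179*338/75 = -1*60502/75 = -60502/75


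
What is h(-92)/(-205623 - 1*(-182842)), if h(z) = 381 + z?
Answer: -289/22781 ≈ -0.012686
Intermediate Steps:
h(-92)/(-205623 - 1*(-182842)) = (381 - 92)/(-205623 - 1*(-182842)) = 289/(-205623 + 182842) = 289/(-22781) = 289*(-1/22781) = -289/22781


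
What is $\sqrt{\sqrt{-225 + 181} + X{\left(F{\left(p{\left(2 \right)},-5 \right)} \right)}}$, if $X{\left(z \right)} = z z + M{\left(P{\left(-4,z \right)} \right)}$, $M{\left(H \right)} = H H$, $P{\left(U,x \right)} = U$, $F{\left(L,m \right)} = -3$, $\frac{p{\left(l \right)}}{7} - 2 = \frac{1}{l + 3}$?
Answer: $\sqrt{25 + 2 i \sqrt{11}} \approx 5.0431 + 0.65766 i$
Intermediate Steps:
$p{\left(l \right)} = 14 + \frac{7}{3 + l}$ ($p{\left(l \right)} = 14 + \frac{7}{l + 3} = 14 + \frac{7}{3 + l}$)
$M{\left(H \right)} = H^{2}$
$X{\left(z \right)} = 16 + z^{2}$ ($X{\left(z \right)} = z z + \left(-4\right)^{2} = z^{2} + 16 = 16 + z^{2}$)
$\sqrt{\sqrt{-225 + 181} + X{\left(F{\left(p{\left(2 \right)},-5 \right)} \right)}} = \sqrt{\sqrt{-225 + 181} + \left(16 + \left(-3\right)^{2}\right)} = \sqrt{\sqrt{-44} + \left(16 + 9\right)} = \sqrt{2 i \sqrt{11} + 25} = \sqrt{25 + 2 i \sqrt{11}}$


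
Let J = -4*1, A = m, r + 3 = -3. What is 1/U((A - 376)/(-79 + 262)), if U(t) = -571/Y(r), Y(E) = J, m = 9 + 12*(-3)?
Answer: 4/571 ≈ 0.0070053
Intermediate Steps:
r = -6 (r = -3 - 3 = -6)
m = -27 (m = 9 - 36 = -27)
A = -27
J = -4
Y(E) = -4
U(t) = 571/4 (U(t) = -571/(-4) = -571*(-¼) = 571/4)
1/U((A - 376)/(-79 + 262)) = 1/(571/4) = 4/571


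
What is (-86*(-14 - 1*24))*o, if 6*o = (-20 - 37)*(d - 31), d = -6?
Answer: 1148702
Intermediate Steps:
o = 703/2 (o = ((-20 - 37)*(-6 - 31))/6 = (-57*(-37))/6 = (1/6)*2109 = 703/2 ≈ 351.50)
(-86*(-14 - 1*24))*o = -86*(-14 - 1*24)*(703/2) = -86*(-14 - 24)*(703/2) = -86*(-38)*(703/2) = 3268*(703/2) = 1148702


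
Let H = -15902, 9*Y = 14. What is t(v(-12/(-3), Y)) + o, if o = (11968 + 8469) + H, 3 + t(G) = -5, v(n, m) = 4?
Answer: 4527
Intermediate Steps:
Y = 14/9 (Y = (⅑)*14 = 14/9 ≈ 1.5556)
t(G) = -8 (t(G) = -3 - 5 = -8)
o = 4535 (o = (11968 + 8469) - 15902 = 20437 - 15902 = 4535)
t(v(-12/(-3), Y)) + o = -8 + 4535 = 4527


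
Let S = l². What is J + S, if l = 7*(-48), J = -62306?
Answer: 50590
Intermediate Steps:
l = -336
S = 112896 (S = (-336)² = 112896)
J + S = -62306 + 112896 = 50590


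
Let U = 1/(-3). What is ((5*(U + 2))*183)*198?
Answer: 301950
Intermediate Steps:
U = -⅓ (U = 1*(-⅓) = -⅓ ≈ -0.33333)
((5*(U + 2))*183)*198 = ((5*(-⅓ + 2))*183)*198 = ((5*(5/3))*183)*198 = ((25/3)*183)*198 = 1525*198 = 301950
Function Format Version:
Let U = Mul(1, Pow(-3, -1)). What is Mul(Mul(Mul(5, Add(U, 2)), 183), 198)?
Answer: 301950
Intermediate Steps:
U = Rational(-1, 3) (U = Mul(1, Rational(-1, 3)) = Rational(-1, 3) ≈ -0.33333)
Mul(Mul(Mul(5, Add(U, 2)), 183), 198) = Mul(Mul(Mul(5, Add(Rational(-1, 3), 2)), 183), 198) = Mul(Mul(Mul(5, Rational(5, 3)), 183), 198) = Mul(Mul(Rational(25, 3), 183), 198) = Mul(1525, 198) = 301950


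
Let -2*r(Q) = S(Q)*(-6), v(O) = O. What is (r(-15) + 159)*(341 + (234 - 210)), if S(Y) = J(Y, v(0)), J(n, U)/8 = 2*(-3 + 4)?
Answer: 75555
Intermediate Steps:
J(n, U) = 16 (J(n, U) = 8*(2*(-3 + 4)) = 8*(2*1) = 8*2 = 16)
S(Y) = 16
r(Q) = 48 (r(Q) = -8*(-6) = -½*(-96) = 48)
(r(-15) + 159)*(341 + (234 - 210)) = (48 + 159)*(341 + (234 - 210)) = 207*(341 + 24) = 207*365 = 75555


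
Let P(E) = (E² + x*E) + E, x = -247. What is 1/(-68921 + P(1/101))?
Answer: -10201/703087966 ≈ -1.4509e-5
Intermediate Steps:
P(E) = E² - 246*E (P(E) = (E² - 247*E) + E = E² - 246*E)
1/(-68921 + P(1/101)) = 1/(-68921 + (-246 + 1/101)/101) = 1/(-68921 + (1/101)*(-24845/101)) = 1/(-68921 - 24845/10201) = 1/(-703087966/10201) = -10201/703087966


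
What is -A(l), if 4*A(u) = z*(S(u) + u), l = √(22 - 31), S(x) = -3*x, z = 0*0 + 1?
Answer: 3*I/2 ≈ 1.5*I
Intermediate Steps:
z = 1 (z = 0 + 1 = 1)
l = 3*I (l = √(-9) = 3*I ≈ 3.0*I)
A(u) = -u/2 (A(u) = (1*(-3*u + u))/4 = (1*(-2*u))/4 = (-2*u)/4 = -u/2)
-A(l) = -(-1)*3*I/2 = -(-3)*I/2 = 3*I/2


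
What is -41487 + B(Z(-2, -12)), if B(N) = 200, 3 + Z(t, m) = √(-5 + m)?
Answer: -41287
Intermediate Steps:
Z(t, m) = -3 + √(-5 + m)
-41487 + B(Z(-2, -12)) = -41487 + 200 = -41287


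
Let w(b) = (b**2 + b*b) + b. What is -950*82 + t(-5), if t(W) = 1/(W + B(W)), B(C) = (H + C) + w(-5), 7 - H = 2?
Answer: -3115999/40 ≈ -77900.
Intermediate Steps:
H = 5 (H = 7 - 1*2 = 7 - 2 = 5)
w(b) = b + 2*b**2 (w(b) = (b**2 + b**2) + b = 2*b**2 + b = b + 2*b**2)
B(C) = 50 + C (B(C) = (5 + C) - 5*(1 + 2*(-5)) = (5 + C) - 5*(1 - 10) = (5 + C) - 5*(-9) = (5 + C) + 45 = 50 + C)
t(W) = 1/(50 + 2*W) (t(W) = 1/(W + (50 + W)) = 1/(50 + 2*W))
-950*82 + t(-5) = -950*82 + 1/(2*(25 - 5)) = -77900 + (1/2)/20 = -77900 + (1/2)*(1/20) = -77900 + 1/40 = -3115999/40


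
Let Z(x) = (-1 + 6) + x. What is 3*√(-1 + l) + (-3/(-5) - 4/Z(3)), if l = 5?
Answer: 61/10 ≈ 6.1000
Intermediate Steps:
Z(x) = 5 + x
3*√(-1 + l) + (-3/(-5) - 4/Z(3)) = 3*√(-1 + 5) + (-3/(-5) - 4/(5 + 3)) = 3*√4 + (-3*(-⅕) - 4/8) = 3*2 + (⅗ - 4*⅛) = 6 + (⅗ - ½) = 6 + ⅒ = 61/10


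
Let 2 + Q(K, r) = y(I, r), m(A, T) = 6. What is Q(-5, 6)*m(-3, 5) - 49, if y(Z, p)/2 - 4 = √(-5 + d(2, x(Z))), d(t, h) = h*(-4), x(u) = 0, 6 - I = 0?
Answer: -13 + 12*I*√5 ≈ -13.0 + 26.833*I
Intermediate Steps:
I = 6 (I = 6 - 1*0 = 6 + 0 = 6)
d(t, h) = -4*h
y(Z, p) = 8 + 2*I*√5 (y(Z, p) = 8 + 2*√(-5 - 4*0) = 8 + 2*√(-5 + 0) = 8 + 2*√(-5) = 8 + 2*(I*√5) = 8 + 2*I*√5)
Q(K, r) = 6 + 2*I*√5 (Q(K, r) = -2 + (8 + 2*I*√5) = 6 + 2*I*√5)
Q(-5, 6)*m(-3, 5) - 49 = (6 + 2*I*√5)*6 - 49 = (36 + 12*I*√5) - 49 = -13 + 12*I*√5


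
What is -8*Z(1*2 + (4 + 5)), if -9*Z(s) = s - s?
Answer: 0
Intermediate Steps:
Z(s) = 0 (Z(s) = -(s - s)/9 = -⅑*0 = 0)
-8*Z(1*2 + (4 + 5)) = -8*0 = 0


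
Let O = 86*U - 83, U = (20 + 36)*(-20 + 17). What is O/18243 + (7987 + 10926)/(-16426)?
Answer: -583716065/299659518 ≈ -1.9479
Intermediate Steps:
U = -168 (U = 56*(-3) = -168)
O = -14531 (O = 86*(-168) - 83 = -14448 - 83 = -14531)
O/18243 + (7987 + 10926)/(-16426) = -14531/18243 + (7987 + 10926)/(-16426) = -14531*1/18243 + 18913*(-1/16426) = -14531/18243 - 18913/16426 = -583716065/299659518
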